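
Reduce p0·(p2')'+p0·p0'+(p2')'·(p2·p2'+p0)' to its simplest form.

p2

p0·(p2')'+p0·p0'+(p2')'·(p2·p2'+p0)'
= p0·(p2')'+(p2')'·(p2·p2'+p0)'   (complement / identity)
= p0·(p2')'+(p2')'·p0'   (complement / identity)
= (p2')'   (distribution)
= p2   (double negation)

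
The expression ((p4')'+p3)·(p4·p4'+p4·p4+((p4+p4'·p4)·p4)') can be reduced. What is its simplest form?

p4+p3

((p4')'+p3)·(p4·p4'+p4·p4+((p4+p4'·p4)·p4)')
= ((p4')'+p3)·(p4·p4'+p4·p4+(p4·p4)')   — complement / identity
= ((p4')'+p3)·(p4·p4'+p4·p4+p4')   — idempotence
= ((p4')'+p3)·(p4+p4')   — distribution
= (p4')'+p3   — complement / identity
= p4+p3   — double negation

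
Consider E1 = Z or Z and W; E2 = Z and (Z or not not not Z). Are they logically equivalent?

E1: Z or Z and W
    = Z
E2: Z and (Z or not not not Z)
    = Z and (Z or not Z)
    = Z
Both reduce to Z, so they are equivalent.

Yes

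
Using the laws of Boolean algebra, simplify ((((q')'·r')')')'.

((((q')'·r')')')'
= ((q')'·r')'   [double negation]
= q'+r   [De Morgan]

q'+r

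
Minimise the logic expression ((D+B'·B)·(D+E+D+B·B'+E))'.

((D+B'·B)·(D+E+D+B·B'+E))'
= (D·(D+E+D+B·B'+E))'   (complement / identity)
= (D·(D+E+D+E))'   (complement / identity)
= (D·(D+E))'   (idempotence)
= D'   (absorption)

D'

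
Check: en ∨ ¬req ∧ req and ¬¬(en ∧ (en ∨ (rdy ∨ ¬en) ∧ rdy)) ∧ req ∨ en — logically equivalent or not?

E1: en ∨ ¬req ∧ req
    = en   [complement / identity]
E2: ¬¬(en ∧ (en ∨ (rdy ∨ ¬en) ∧ rdy)) ∧ req ∨ en
    = en ∧ (en ∨ (rdy ∨ ¬en) ∧ rdy) ∧ req ∨ en   [double negation]
    = en ∧ (en ∨ rdy) ∧ req ∨ en   [absorption]
    = en ∧ req ∨ en   [absorption]
    = en   [absorption]
Both reduce to en, so they are equivalent.

Yes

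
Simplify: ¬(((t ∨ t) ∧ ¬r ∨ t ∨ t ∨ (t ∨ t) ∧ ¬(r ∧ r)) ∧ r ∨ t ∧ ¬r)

¬(((t ∨ t) ∧ ¬r ∨ t ∨ t ∨ (t ∨ t) ∧ ¬(r ∧ r)) ∧ r ∨ t ∧ ¬r)
= ¬(((t ∨ t) ∧ ¬r ∨ t ∨ t ∨ (t ∨ t) ∧ ¬r) ∧ r ∨ t ∧ ¬r)   (idempotence)
= ¬(((t ∨ t) ∧ ¬r ∨ t ∨ t) ∧ r ∨ t ∧ ¬r)   (absorption)
= ¬((t ∨ t) ∧ r ∨ t ∧ ¬r)   (absorption)
= ¬(t ∧ r ∨ t ∧ ¬r)   (idempotence)
= ¬t   (distribution)

¬t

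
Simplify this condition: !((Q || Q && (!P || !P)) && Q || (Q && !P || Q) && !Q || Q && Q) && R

!Q && R

!((Q || Q && (!P || !P)) && Q || (Q && !P || Q) && !Q || Q && Q) && R
= !((Q || Q && !P) && Q || (Q && !P || Q) && !Q || Q && Q) && R   — idempotence
= !((Q || Q && !P) && Q || Q && !Q || Q && Q) && R   — absorption
= !((Q || Q && !P) && Q || Q && Q) && R   — complement / identity
= !(Q && Q || Q && Q) && R   — absorption
= !(Q && Q) && R   — idempotence
= !Q && R   — idempotence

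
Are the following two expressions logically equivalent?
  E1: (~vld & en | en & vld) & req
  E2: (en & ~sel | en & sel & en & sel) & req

E1: (~vld & en | en & vld) & req
    = en & req   — distribution
E2: (en & ~sel | en & sel & en & sel) & req
    = (en & ~sel | en & sel) & req   — idempotence
    = en & req   — distribution
Both reduce to en & req, so they are equivalent.

Yes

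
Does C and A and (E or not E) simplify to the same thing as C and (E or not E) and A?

E1: C and A and (E or not E)
    = C and A   (complement / identity)
E2: C and (E or not E) and A
    = C and A   (complement / identity)
Both reduce to C and A, so they are equivalent.

Yes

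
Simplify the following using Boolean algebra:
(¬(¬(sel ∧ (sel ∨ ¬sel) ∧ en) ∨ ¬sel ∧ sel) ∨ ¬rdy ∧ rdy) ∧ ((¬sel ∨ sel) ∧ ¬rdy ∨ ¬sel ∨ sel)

(¬(¬(sel ∧ (sel ∨ ¬sel) ∧ en) ∨ ¬sel ∧ sel) ∨ ¬rdy ∧ rdy) ∧ ((¬sel ∨ sel) ∧ ¬rdy ∨ ¬sel ∨ sel)
= ¬(¬(sel ∧ (sel ∨ ¬sel) ∧ en) ∨ ¬sel ∧ sel) ∧ ((¬sel ∨ sel) ∧ ¬rdy ∨ ¬sel ∨ sel)
= ¬(¬(sel ∧ (sel ∨ ¬sel) ∧ en) ∨ ¬sel ∧ sel) ∧ (¬sel ∨ sel)
= ¬(¬(sel ∧ (sel ∨ ¬sel) ∧ en) ∨ ¬sel ∧ sel)
= ¬¬(sel ∧ (sel ∨ ¬sel) ∧ en)
= sel ∧ (sel ∨ ¬sel) ∧ en
= sel ∧ en

sel ∧ en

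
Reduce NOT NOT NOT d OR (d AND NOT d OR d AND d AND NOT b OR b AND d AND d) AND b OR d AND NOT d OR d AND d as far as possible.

TRUE

NOT NOT NOT d OR (d AND NOT d OR d AND d AND NOT b OR b AND d AND d) AND b OR d AND NOT d OR d AND d
= NOT NOT NOT d OR (d AND NOT d OR d AND d) AND b OR d AND NOT d OR d AND d
= NOT NOT NOT d OR d AND NOT d OR d AND d
= NOT d OR d AND NOT d OR d AND d
= NOT d OR d
= TRUE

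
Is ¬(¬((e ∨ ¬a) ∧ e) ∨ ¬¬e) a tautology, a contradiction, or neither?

contradiction

¬(¬((e ∨ ¬a) ∧ e) ∨ ¬¬e)
= ¬(¬e ∨ ¬¬e)   [absorption]
= e ∧ ¬e   [De Morgan]
= False   [complement]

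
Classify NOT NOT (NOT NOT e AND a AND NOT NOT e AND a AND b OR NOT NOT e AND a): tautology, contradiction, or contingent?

contingent

NOT NOT (NOT NOT e AND a AND NOT NOT e AND a AND b OR NOT NOT e AND a)
= NOT NOT (NOT NOT e AND a AND b OR NOT NOT e AND a)   (idempotence)
= NOT NOT (NOT NOT e AND a)   (absorption)
= NOT NOT (e AND a)   (double negation)
= e AND a   (double negation)
This depends on a, e, so it is not a constant.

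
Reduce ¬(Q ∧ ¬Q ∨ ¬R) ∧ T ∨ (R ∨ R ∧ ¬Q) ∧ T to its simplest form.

¬(Q ∧ ¬Q ∨ ¬R) ∧ T ∨ (R ∨ R ∧ ¬Q) ∧ T
= ¬(Q ∧ ¬Q ∨ ¬R) ∧ T ∨ R ∧ T
= ¬¬R ∧ T ∨ R ∧ T
= R ∧ T ∨ R ∧ T
= R ∧ T

R ∧ T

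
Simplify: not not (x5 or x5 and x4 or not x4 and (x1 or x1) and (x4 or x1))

not not (x5 or x5 and x4 or not x4 and (x1 or x1) and (x4 or x1))
= not not (x5 or not x4 and (x1 or x1) and (x4 or x1))
= x5 or not x4 and (x1 or x1) and (x4 or x1)
= x5 or not x4 and (x1 or x1 and x4)
= x5 or not x4 and x1

x5 or not x4 and x1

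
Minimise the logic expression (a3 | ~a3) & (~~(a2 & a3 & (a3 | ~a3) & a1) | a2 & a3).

(a3 | ~a3) & (~~(a2 & a3 & (a3 | ~a3) & a1) | a2 & a3)
= ~~(a2 & a3 & (a3 | ~a3) & a1) | a2 & a3   — complement / identity
= a2 & a3 & (a3 | ~a3) & a1 | a2 & a3   — double negation
= a2 & a3 & a1 | a2 & a3   — complement / identity
= a2 & a3   — absorption

a2 & a3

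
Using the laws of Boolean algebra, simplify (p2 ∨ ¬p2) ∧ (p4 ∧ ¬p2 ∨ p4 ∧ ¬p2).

(p2 ∨ ¬p2) ∧ (p4 ∧ ¬p2 ∨ p4 ∧ ¬p2)
= (p2 ∨ ¬p2) ∧ p4 ∧ ¬p2   (idempotence)
= p4 ∧ ¬p2   (complement / identity)

p4 ∧ ¬p2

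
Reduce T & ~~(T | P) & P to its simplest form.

T & P

T & ~~(T | P) & P
= T & (T | P) & P   — double negation
= T & P   — absorption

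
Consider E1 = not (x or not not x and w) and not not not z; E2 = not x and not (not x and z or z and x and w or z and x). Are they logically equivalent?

E1: not (x or not not x and w) and not not not z
    = not (x or x and w) and not not not z   (double negation)
    = not (x or x and w) and not z   (double negation)
    = not x and not z   (absorption)
E2: not x and not (not x and z or z and x and w or z and x)
    = not x and not (not x and z or z and x)   (absorption)
    = not x and not z   (distribution)
Both reduce to not x and not z, so they are equivalent.

Yes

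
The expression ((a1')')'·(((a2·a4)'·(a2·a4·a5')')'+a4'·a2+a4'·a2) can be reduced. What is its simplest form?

((a1')')'·(((a2·a4)'·(a2·a4·a5')')'+a4'·a2+a4'·a2)
= ((a1')')'·(((a2·a4)'·(a2·a4·a5')')'+a4'·a2)
= ((a1')')'·(a2·a4+a2·a4·a5'+a4'·a2)
= a1'·(a2·a4+a2·a4·a5'+a4'·a2)
= a1'·(a2·a4+a4'·a2)
= a1'·a2

a1'·a2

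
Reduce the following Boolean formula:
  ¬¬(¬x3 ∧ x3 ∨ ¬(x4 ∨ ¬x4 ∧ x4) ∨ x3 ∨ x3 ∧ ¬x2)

¬x4 ∨ x3

¬¬(¬x3 ∧ x3 ∨ ¬(x4 ∨ ¬x4 ∧ x4) ∨ x3 ∨ x3 ∧ ¬x2)
= ¬¬(¬x3 ∧ x3 ∨ ¬x4 ∨ x3 ∨ x3 ∧ ¬x2)
= ¬¬(¬x3 ∧ x3 ∨ ¬x4 ∨ x3)
= ¬x3 ∧ x3 ∨ ¬x4 ∨ x3
= ¬x4 ∨ x3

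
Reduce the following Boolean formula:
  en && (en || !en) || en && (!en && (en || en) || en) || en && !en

en && (en || !en) || en && (!en && (en || en) || en) || en && !en
= en && (en || !en) || en && (!en && en || en) || en && !en
= en && (en || !en) || en && en || en && !en
= en || en && en || en && !en
= en || en
= en

en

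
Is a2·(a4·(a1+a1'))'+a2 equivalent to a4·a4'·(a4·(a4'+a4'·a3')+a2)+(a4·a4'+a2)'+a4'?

No

E1: a2·(a4·(a1+a1'))'+a2
    = a2·a4'+a2   (complement / identity)
    = a2   (absorption)
E2: a4·a4'·(a4·(a4'+a4'·a3')+a2)+(a4·a4'+a2)'+a4'
    = a4·a4'·(a4·a4'+a2)+(a4·a4'+a2)'+a4'   (absorption)
    = a4·a4'+(a4·a4'+a2)'+a4'   (absorption)
    = (a4·a4'+a2)'+a4'   (complement / identity)
    = a2'+a4'   (complement / identity)
These differ: at a1=0, a2=0, a3=0, a4=0, E1 = 0 but E2 = 1.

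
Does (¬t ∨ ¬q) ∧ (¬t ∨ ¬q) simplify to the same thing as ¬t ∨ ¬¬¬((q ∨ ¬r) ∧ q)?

Yes

E1: (¬t ∨ ¬q) ∧ (¬t ∨ ¬q)
    = ¬t ∨ ¬q   [idempotence]
E2: ¬t ∨ ¬¬¬((q ∨ ¬r) ∧ q)
    = ¬t ∨ ¬¬¬q   [absorption]
    = ¬t ∨ ¬q   [double negation]
Both reduce to ¬t ∨ ¬q, so they are equivalent.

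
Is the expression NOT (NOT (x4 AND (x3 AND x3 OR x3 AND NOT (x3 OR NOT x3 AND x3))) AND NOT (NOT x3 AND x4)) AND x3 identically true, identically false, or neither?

NOT (NOT (x4 AND (x3 AND x3 OR x3 AND NOT (x3 OR NOT x3 AND x3))) AND NOT (NOT x3 AND x4)) AND x3
= NOT (NOT (x4 AND (x3 AND x3 OR x3 AND NOT x3)) AND NOT (NOT x3 AND x4)) AND x3   (complement / identity)
= (x4 AND (x3 AND x3 OR x3 AND NOT x3) OR NOT x3 AND x4) AND x3   (De Morgan)
= (x4 AND x3 OR NOT x3 AND x4) AND x3   (distribution)
= x4 AND x3   (distribution)
This depends on x3, x4, so it is not a constant.

neither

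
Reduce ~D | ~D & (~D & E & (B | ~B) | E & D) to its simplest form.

~D

~D | ~D & (~D & E & (B | ~B) | E & D)
= ~D | ~D & (~D & E | E & D)   (complement / identity)
= ~D | ~D & E   (distribution)
= ~D   (absorption)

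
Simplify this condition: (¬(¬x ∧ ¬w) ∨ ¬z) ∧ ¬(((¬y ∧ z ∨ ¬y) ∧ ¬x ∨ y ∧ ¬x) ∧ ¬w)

(¬(¬x ∧ ¬w) ∨ ¬z) ∧ ¬(((¬y ∧ z ∨ ¬y) ∧ ¬x ∨ y ∧ ¬x) ∧ ¬w)
= (¬(¬x ∧ ¬w) ∨ ¬z) ∧ ¬((¬y ∧ ¬x ∨ y ∧ ¬x) ∧ ¬w)
= (¬(¬x ∧ ¬w) ∨ ¬z) ∧ ¬(¬x ∧ ¬w)
= ¬(¬x ∧ ¬w)
= x ∨ w

x ∨ w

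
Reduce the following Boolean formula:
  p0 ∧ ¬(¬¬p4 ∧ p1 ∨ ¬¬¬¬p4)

p0 ∧ ¬(¬¬p4 ∧ p1 ∨ ¬¬¬¬p4)
= p0 ∧ ¬(¬¬p4 ∧ p1 ∨ ¬¬p4)   [double negation]
= p0 ∧ ¬¬¬p4   [absorption]
= p0 ∧ ¬p4   [double negation]

p0 ∧ ¬p4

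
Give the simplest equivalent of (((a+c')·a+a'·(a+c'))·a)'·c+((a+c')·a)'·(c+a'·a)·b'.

a'·c

(((a+c')·a+a'·(a+c'))·a)'·c+((a+c')·a)'·(c+a'·a)·b'
= ((a+c')·a)'·c+((a+c')·a)'·(c+a'·a)·b'
= ((a+c')·a)'·c+((a+c')·a)'·c·b'
= ((a+c')·a)'·c
= a'·c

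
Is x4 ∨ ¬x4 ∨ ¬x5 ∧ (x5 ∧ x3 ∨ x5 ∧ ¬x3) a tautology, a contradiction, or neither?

tautology

x4 ∨ ¬x4 ∨ ¬x5 ∧ (x5 ∧ x3 ∨ x5 ∧ ¬x3)
= x4 ∨ ¬x4 ∨ ¬x5 ∧ x5   — distribution
= x4 ∨ ¬x4   — complement / identity
= True   — complement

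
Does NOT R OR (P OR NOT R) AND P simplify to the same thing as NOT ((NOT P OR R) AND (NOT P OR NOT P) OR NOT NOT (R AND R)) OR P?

E1: NOT R OR (P OR NOT R) AND P
    = NOT R OR P   [absorption]
E2: NOT ((NOT P OR R) AND (NOT P OR NOT P) OR NOT NOT (R AND R)) OR P
    = NOT ((NOT P OR R) AND NOT P OR NOT NOT (R AND R)) OR P   [idempotence]
    = NOT (NOT P OR NOT NOT (R AND R)) OR P   [absorption]
    = NOT (NOT P OR NOT NOT R) OR P   [idempotence]
    = P AND NOT R OR P   [De Morgan]
    = P   [absorption]
These differ: at P=0, R=0, E1 = 1 but E2 = 0.

No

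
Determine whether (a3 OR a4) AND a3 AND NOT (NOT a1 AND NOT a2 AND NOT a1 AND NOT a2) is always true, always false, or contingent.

(a3 OR a4) AND a3 AND NOT (NOT a1 AND NOT a2 AND NOT a1 AND NOT a2)
= (a3 OR a4) AND a3 AND NOT (NOT a1 AND NOT a2)   — idempotence
= a3 AND NOT (NOT a1 AND NOT a2)   — absorption
= a3 AND (a1 OR a2)   — De Morgan
This depends on a1, a2, a3, so it is not a constant.

contingent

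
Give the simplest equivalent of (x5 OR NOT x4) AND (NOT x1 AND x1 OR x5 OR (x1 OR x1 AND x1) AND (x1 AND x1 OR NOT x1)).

(x5 OR NOT x4) AND (NOT x1 AND x1 OR x5 OR (x1 OR x1 AND x1) AND (x1 AND x1 OR NOT x1))
= (x5 OR NOT x4) AND (NOT x1 AND x1 OR x5 OR x1 AND NOT x1 OR x1 AND x1)   (distribution)
= (x5 OR NOT x4) AND (x5 OR x1 AND NOT x1 OR x1 AND x1)   (complement / identity)
= NOT x4 AND (x1 AND NOT x1 OR x1 AND x1) OR x5   (distribution)
= NOT x4 AND x1 OR x5   (distribution)

NOT x4 AND x1 OR x5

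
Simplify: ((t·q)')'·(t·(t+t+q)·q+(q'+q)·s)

t·q

((t·q)')'·(t·(t+t+q)·q+(q'+q)·s)
= t·q·(t·(t+t+q)·q+(q'+q)·s)   (double negation)
= t·q·(t·(t+t+q)·q+s)   (complement / identity)
= t·q·(t·(t+q)·q+s)   (idempotence)
= t·q·(t·q+s)   (absorption)
= t·q   (absorption)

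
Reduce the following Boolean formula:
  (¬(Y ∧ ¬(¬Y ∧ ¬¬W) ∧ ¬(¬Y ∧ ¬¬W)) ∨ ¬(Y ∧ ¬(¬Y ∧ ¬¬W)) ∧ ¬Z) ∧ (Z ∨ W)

¬Y ∧ (Z ∨ W)

(¬(Y ∧ ¬(¬Y ∧ ¬¬W) ∧ ¬(¬Y ∧ ¬¬W)) ∨ ¬(Y ∧ ¬(¬Y ∧ ¬¬W)) ∧ ¬Z) ∧ (Z ∨ W)
= (¬(Y ∧ ¬(¬Y ∧ ¬¬W)) ∨ ¬(Y ∧ ¬(¬Y ∧ ¬¬W)) ∧ ¬Z) ∧ (Z ∨ W)   — idempotence
= ¬(Y ∧ ¬(¬Y ∧ ¬¬W)) ∧ (Z ∨ W)   — absorption
= ¬(Y ∧ (Y ∨ ¬W)) ∧ (Z ∨ W)   — De Morgan
= ¬Y ∧ (Z ∨ W)   — absorption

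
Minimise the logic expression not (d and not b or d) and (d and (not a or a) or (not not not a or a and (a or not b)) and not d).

not (d and not b or d) and (d and (not a or a) or (not not not a or a and (a or not b)) and not d)
= not (d and not b or d) and (d and (not a or a) or (not a or a and (a or not b)) and not d)   — double negation
= not d and (d and (not a or a) or (not a or a and (a or not b)) and not d)   — absorption
= not d and (d and (not a or a) or (not a or a) and not d)   — absorption
= not d and (not a or a)   — distribution
= not d   — complement / identity

not d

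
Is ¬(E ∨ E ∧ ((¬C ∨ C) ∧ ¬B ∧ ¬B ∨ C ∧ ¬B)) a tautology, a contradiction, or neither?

neither

¬(E ∨ E ∧ ((¬C ∨ C) ∧ ¬B ∧ ¬B ∨ C ∧ ¬B))
= ¬(E ∨ E ∧ (¬B ∧ ¬B ∨ C ∧ ¬B))   — complement / identity
= ¬(E ∨ E ∧ ¬B ∧ (¬B ∨ C))   — distribution
= ¬(E ∨ E ∧ ¬B)   — absorption
= ¬E   — absorption
This depends on E, so it is not a constant.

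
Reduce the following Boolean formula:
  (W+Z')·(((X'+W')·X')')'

(W+Z')·X'

(W+Z')·(((X'+W')·X')')'
= (W+Z')·((X')')'   (absorption)
= (W+Z')·X'   (double negation)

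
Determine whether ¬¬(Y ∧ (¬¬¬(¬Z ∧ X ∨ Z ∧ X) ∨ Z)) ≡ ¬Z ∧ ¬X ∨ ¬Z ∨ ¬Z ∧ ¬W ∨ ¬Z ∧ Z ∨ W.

E1: ¬¬(Y ∧ (¬¬¬(¬Z ∧ X ∨ Z ∧ X) ∨ Z))
    = ¬¬(Y ∧ (¬¬¬X ∨ Z))   — distribution
    = ¬¬(Y ∧ (¬X ∨ Z))   — double negation
    = Y ∧ (¬X ∨ Z)   — double negation
E2: ¬Z ∧ ¬X ∨ ¬Z ∨ ¬Z ∧ ¬W ∨ ¬Z ∧ Z ∨ W
    = ¬Z ∨ ¬Z ∧ ¬W ∨ ¬Z ∧ Z ∨ W   — absorption
    = ¬Z ∨ ¬Z ∧ ¬W ∨ W   — complement / identity
    = ¬Z ∨ W   — absorption
These differ: at W=1, X=1, Y=0, Z=0, E1 = 0 but E2 = 1.

No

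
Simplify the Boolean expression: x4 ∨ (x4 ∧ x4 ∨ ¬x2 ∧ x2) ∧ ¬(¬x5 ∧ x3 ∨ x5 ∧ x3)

x4

x4 ∨ (x4 ∧ x4 ∨ ¬x2 ∧ x2) ∧ ¬(¬x5 ∧ x3 ∨ x5 ∧ x3)
= x4 ∨ x4 ∧ x4 ∧ ¬(¬x5 ∧ x3 ∨ x5 ∧ x3)   (complement / identity)
= x4 ∨ x4 ∧ x4 ∧ ¬x3   (distribution)
= x4 ∨ x4 ∧ ¬x3   (idempotence)
= x4   (absorption)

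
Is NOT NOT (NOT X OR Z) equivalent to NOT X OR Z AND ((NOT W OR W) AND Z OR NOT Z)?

E1: NOT NOT (NOT X OR Z)
    = NOT X OR Z   [double negation]
E2: NOT X OR Z AND ((NOT W OR W) AND Z OR NOT Z)
    = NOT X OR Z AND (Z OR NOT Z)   [complement / identity]
    = NOT X OR Z   [complement / identity]
Both reduce to NOT X OR Z, so they are equivalent.

Yes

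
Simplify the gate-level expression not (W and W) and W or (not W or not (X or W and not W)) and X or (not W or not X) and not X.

not (W and W) and W or (not W or not (X or W and not W)) and X or (not W or not X) and not X
= not W and W or (not W or not (X or W and not W)) and X or (not W or not X) and not X   — idempotence
= not W and W or (not W or not X) and X or (not W or not X) and not X   — complement / identity
= not W and W or not W or not X   — distribution
= not W or not X   — complement / identity

not W or not X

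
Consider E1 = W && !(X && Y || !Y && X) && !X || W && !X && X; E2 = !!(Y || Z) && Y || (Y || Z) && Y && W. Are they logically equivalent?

No

E1: W && !(X && Y || !Y && X) && !X || W && !X && X
    = W && !X && !X || W && !X && X   — distribution
    = W && !X   — distribution
E2: !!(Y || Z) && Y || (Y || Z) && Y && W
    = (Y || Z) && Y || (Y || Z) && Y && W   — double negation
    = (Y || Z) && Y   — absorption
    = Y   — absorption
These differ: at W=0, X=0, Y=1, Z=1, E1 = 0 but E2 = 1.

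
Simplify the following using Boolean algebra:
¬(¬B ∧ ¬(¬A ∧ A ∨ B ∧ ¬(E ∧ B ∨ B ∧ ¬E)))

¬(¬B ∧ ¬(¬A ∧ A ∨ B ∧ ¬(E ∧ B ∨ B ∧ ¬E)))
= ¬(¬B ∧ ¬(¬A ∧ A ∨ B ∧ ¬B))
= B ∨ ¬A ∧ A ∨ B ∧ ¬B
= B ∨ ¬A ∧ A
= B

B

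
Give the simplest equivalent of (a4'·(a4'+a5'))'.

a4

(a4'·(a4'+a5'))'
= (a4')'   — absorption
= a4   — double negation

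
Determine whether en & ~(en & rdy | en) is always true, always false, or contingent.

en & ~(en & rdy | en)
= en & ~en
= 0

always false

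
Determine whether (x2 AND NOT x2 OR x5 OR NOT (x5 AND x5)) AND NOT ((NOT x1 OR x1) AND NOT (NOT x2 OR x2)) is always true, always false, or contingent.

(x2 AND NOT x2 OR x5 OR NOT (x5 AND x5)) AND NOT ((NOT x1 OR x1) AND NOT (NOT x2 OR x2))
= (x5 OR NOT (x5 AND x5)) AND NOT ((NOT x1 OR x1) AND NOT (NOT x2 OR x2))   — complement / identity
= (x5 OR NOT x5) AND NOT ((NOT x1 OR x1) AND NOT (NOT x2 OR x2))   — idempotence
= (x5 OR NOT x5) AND NOT NOT (NOT x2 OR x2)   — complement / identity
= NOT NOT (NOT x2 OR x2)   — complement / identity
= NOT x2 OR x2   — double negation
= TRUE   — complement

always true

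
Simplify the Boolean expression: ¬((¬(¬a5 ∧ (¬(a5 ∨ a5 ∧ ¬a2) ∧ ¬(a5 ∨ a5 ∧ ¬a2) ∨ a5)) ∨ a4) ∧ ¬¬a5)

¬((¬(¬a5 ∧ (¬(a5 ∨ a5 ∧ ¬a2) ∧ ¬(a5 ∨ a5 ∧ ¬a2) ∨ a5)) ∨ a4) ∧ ¬¬a5)
= ¬((¬(¬a5 ∧ (¬(a5 ∨ a5 ∧ ¬a2) ∨ a5)) ∨ a4) ∧ ¬¬a5)   — idempotence
= ¬((¬(¬a5 ∧ (¬a5 ∨ a5)) ∨ a4) ∧ ¬¬a5)   — absorption
= ¬((¬¬a5 ∨ a4) ∧ ¬¬a5)   — complement / identity
= ¬¬¬a5   — absorption
= ¬a5   — double negation

¬a5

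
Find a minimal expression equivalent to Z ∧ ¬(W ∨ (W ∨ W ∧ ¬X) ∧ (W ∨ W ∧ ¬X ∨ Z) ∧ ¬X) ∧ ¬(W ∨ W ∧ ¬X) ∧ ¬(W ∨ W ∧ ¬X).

Z ∧ ¬W

Z ∧ ¬(W ∨ (W ∨ W ∧ ¬X) ∧ (W ∨ W ∧ ¬X ∨ Z) ∧ ¬X) ∧ ¬(W ∨ W ∧ ¬X) ∧ ¬(W ∨ W ∧ ¬X)
= Z ∧ ¬(W ∨ (W ∨ W ∧ ¬X) ∧ ¬X) ∧ ¬(W ∨ W ∧ ¬X) ∧ ¬(W ∨ W ∧ ¬X)   [absorption]
= Z ∧ ¬(W ∨ (W ∨ W ∧ ¬X) ∧ ¬X) ∧ ¬(W ∨ W ∧ ¬X)   [idempotence]
= Z ∧ ¬(W ∨ W ∧ ¬X) ∧ ¬(W ∨ W ∧ ¬X)   [absorption]
= Z ∧ ¬(W ∨ W ∧ ¬X)   [idempotence]
= Z ∧ ¬W   [absorption]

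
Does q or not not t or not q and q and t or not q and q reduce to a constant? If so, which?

q or not not t or not q and q and t or not q and q
= q or not not t or not q and q   — absorption
= q or t or not q and q   — double negation
= q or t   — complement / identity
This depends on q, t, so it is not a constant.

no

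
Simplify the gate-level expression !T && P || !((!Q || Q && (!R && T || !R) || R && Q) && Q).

!T && P || !Q

!T && P || !((!Q || Q && (!R && T || !R) || R && Q) && Q)
= !T && P || !((!Q || Q && !R || R && Q) && Q)
= !T && P || !((!Q || Q) && Q)
= !T && P || !Q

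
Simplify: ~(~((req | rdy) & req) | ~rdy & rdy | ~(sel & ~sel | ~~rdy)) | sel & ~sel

req & rdy

~(~((req | rdy) & req) | ~rdy & rdy | ~(sel & ~sel | ~~rdy)) | sel & ~sel
= ~(~((req | rdy) & req) | ~(sel & ~sel | ~~rdy)) | sel & ~sel   — complement / identity
= ~(~((req | rdy) & req) | ~(sel & ~sel | ~~rdy))   — complement / identity
= ~(~req | ~(sel & ~sel | ~~rdy))   — absorption
= ~(~req | ~~~rdy)   — complement / identity
= req & ~~rdy   — De Morgan
= req & rdy   — double negation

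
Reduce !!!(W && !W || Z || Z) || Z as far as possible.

true

!!!(W && !W || Z || Z) || Z
= !!!(Z || Z) || Z
= !!!Z || Z
= !Z || Z
= true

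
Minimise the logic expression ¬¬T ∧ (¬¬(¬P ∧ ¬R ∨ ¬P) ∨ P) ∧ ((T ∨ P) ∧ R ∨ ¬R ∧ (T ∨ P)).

¬¬T ∧ (¬¬(¬P ∧ ¬R ∨ ¬P) ∨ P) ∧ ((T ∨ P) ∧ R ∨ ¬R ∧ (T ∨ P))
= T ∧ (¬¬(¬P ∧ ¬R ∨ ¬P) ∨ P) ∧ ((T ∨ P) ∧ R ∨ ¬R ∧ (T ∨ P))   (double negation)
= T ∧ (¬¬(¬P ∧ ¬R ∨ ¬P) ∨ P) ∧ (T ∨ P)   (distribution)
= T ∧ (¬¬¬P ∨ P) ∧ (T ∨ P)   (absorption)
= T ∧ (¬P ∨ P) ∧ (T ∨ P)   (double negation)
= T ∧ (T ∨ P)   (complement / identity)
= T   (absorption)

T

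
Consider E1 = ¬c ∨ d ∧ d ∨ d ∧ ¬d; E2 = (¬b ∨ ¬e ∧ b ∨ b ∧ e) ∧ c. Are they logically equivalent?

No

E1: ¬c ∨ d ∧ d ∨ d ∧ ¬d
    = ¬c ∨ d   — distribution
E2: (¬b ∨ ¬e ∧ b ∨ b ∧ e) ∧ c
    = (¬b ∨ b) ∧ c   — distribution
    = c   — complement / identity
These differ: at b=0, c=0, d=1, e=0, E1 = 1 but E2 = 0.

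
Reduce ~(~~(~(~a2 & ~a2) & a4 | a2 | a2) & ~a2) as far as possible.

1

~(~~(~(~a2 & ~a2) & a4 | a2 | a2) & ~a2)
= ~(~~((a2 | a2) & a4 | a2 | a2) & ~a2)
= ~(~~(a2 | a2) & ~a2)
= ~(a2 | a2) | a2
= ~a2 | a2
= 1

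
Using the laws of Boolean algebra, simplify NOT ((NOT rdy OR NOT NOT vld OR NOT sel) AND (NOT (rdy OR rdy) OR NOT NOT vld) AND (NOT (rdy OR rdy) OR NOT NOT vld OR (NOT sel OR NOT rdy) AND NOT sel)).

NOT ((NOT rdy OR NOT NOT vld OR NOT sel) AND (NOT (rdy OR rdy) OR NOT NOT vld) AND (NOT (rdy OR rdy) OR NOT NOT vld OR (NOT sel OR NOT rdy) AND NOT sel))
= NOT ((NOT rdy OR NOT NOT vld OR NOT sel) AND (NOT (rdy OR rdy) OR NOT NOT vld) AND (NOT (rdy OR rdy) OR NOT NOT vld OR NOT sel))   [absorption]
= NOT ((NOT rdy OR NOT NOT vld OR NOT sel) AND (NOT (rdy OR rdy) OR NOT NOT vld))   [absorption]
= NOT ((NOT rdy OR NOT NOT vld OR NOT sel) AND (NOT rdy OR NOT NOT vld))   [idempotence]
= NOT (NOT rdy OR NOT NOT vld)   [absorption]
= rdy AND NOT vld   [De Morgan]

rdy AND NOT vld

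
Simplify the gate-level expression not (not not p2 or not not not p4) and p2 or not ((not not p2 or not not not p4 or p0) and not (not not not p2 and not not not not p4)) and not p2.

not (not not p2 or not not not p4) and p2 or not ((not not p2 or not not not p4 or p0) and not (not not not p2 and not not not not p4)) and not p2
= not (not not p2 or not not not p4) and p2 or not ((not not p2 or not not not p4 or p0) and (not not p2 or not not not p4)) and not p2   [De Morgan]
= not (not not p2 or not not not p4) and p2 or not (not not p2 or not not not p4) and not p2   [absorption]
= not (not not p2 or not not not p4)   [distribution]
= not p2 and not not p4   [De Morgan]
= not p2 and p4   [double negation]

not p2 and p4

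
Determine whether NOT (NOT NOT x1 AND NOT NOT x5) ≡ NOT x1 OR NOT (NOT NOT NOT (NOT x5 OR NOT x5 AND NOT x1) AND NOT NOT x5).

Yes

E1: NOT (NOT NOT x1 AND NOT NOT x5)
    = NOT x1 OR NOT x5   — De Morgan
E2: NOT x1 OR NOT (NOT NOT NOT (NOT x5 OR NOT x5 AND NOT x1) AND NOT NOT x5)
    = NOT x1 OR NOT NOT (NOT x5 OR NOT x5 AND NOT x1) OR NOT x5   — De Morgan
    = NOT x1 OR NOT NOT NOT x5 OR NOT x5   — absorption
    = NOT x1 OR NOT x5 OR NOT x5   — double negation
    = NOT x1 OR NOT x5   — idempotence
Both reduce to NOT x1 OR NOT x5, so they are equivalent.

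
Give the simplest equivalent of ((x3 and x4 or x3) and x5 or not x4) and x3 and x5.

((x3 and x4 or x3) and x5 or not x4) and x3 and x5
= (x3 and x5 or not x4) and x3 and x5   [absorption]
= x3 and x5   [absorption]

x3 and x5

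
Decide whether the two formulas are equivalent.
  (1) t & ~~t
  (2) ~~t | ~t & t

Yes

E1: t & ~~t
    = t & t   — double negation
    = t   — idempotence
E2: ~~t | ~t & t
    = ~~t   — complement / identity
    = t   — double negation
Both reduce to t, so they are equivalent.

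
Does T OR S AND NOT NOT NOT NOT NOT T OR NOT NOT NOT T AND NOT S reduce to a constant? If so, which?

T OR S AND NOT NOT NOT NOT NOT T OR NOT NOT NOT T AND NOT S
= T OR S AND NOT NOT NOT T OR NOT NOT NOT T AND NOT S   (double negation)
= T OR NOT NOT NOT T   (distribution)
= T OR NOT T   (double negation)
= TRUE   (complement)

yes, True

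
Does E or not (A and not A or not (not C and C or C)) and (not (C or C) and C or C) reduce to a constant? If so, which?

E or not (A and not A or not (not C and C or C)) and (not (C or C) and C or C)
= E or not not (not C and C or C) and (not (C or C) and C or C)   (complement / identity)
= E or (not C and C or C) and (not (C or C) and C or C)   (double negation)
= E or (not C and C or C) and (not C and C or C)   (idempotence)
= E or C and C or not C and C   (distribution)
= E or C   (distribution)
This depends on C, E, so it is not a constant.

no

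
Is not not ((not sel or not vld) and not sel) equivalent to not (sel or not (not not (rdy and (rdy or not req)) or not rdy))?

Yes

E1: not not ((not sel or not vld) and not sel)
    = not not not sel   (absorption)
    = not sel   (double negation)
E2: not (sel or not (not not (rdy and (rdy or not req)) or not rdy))
    = not (sel or not (rdy and (rdy or not req)) and rdy)   (De Morgan)
    = not (sel or not rdy and rdy)   (absorption)
    = not sel   (complement / identity)
Both reduce to not sel, so they are equivalent.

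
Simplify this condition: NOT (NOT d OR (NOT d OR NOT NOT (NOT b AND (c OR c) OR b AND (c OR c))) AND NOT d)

NOT (NOT d OR (NOT d OR NOT NOT (NOT b AND (c OR c) OR b AND (c OR c))) AND NOT d)
= NOT (NOT d OR (NOT d OR NOT b AND (c OR c) OR b AND (c OR c)) AND NOT d)
= NOT (NOT d OR (NOT d OR c OR c) AND NOT d)
= NOT (NOT d OR (NOT d OR c) AND NOT d)
= NOT (NOT d OR NOT d)
= d AND d
= d

d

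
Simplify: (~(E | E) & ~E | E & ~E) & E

(~(E | E) & ~E | E & ~E) & E
= (~E & ~E | E & ~E) & E   [idempotence]
= ~E & E   [distribution]
= 0   [complement]

0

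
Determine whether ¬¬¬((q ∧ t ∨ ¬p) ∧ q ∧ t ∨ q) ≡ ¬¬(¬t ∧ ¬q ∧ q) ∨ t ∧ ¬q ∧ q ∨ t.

No

E1: ¬¬¬((q ∧ t ∨ ¬p) ∧ q ∧ t ∨ q)
    = ¬¬¬(q ∧ t ∨ q)   — absorption
    = ¬(q ∧ t ∨ q)   — double negation
    = ¬q   — absorption
E2: ¬¬(¬t ∧ ¬q ∧ q) ∨ t ∧ ¬q ∧ q ∨ t
    = ¬t ∧ ¬q ∧ q ∨ t ∧ ¬q ∧ q ∨ t   — double negation
    = ¬q ∧ q ∨ t   — distribution
    = t   — complement / identity
These differ: at p=0, q=0, t=0, E1 = 1 but E2 = 0.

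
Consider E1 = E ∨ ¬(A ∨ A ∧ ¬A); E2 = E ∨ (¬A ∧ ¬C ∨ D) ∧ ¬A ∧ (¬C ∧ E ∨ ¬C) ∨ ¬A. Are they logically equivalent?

Yes

E1: E ∨ ¬(A ∨ A ∧ ¬A)
    = E ∨ ¬A   — complement / identity
E2: E ∨ (¬A ∧ ¬C ∨ D) ∧ ¬A ∧ (¬C ∧ E ∨ ¬C) ∨ ¬A
    = E ∨ (¬A ∧ ¬C ∨ D) ∧ ¬A ∧ ¬C ∨ ¬A   — absorption
    = E ∨ ¬A ∧ ¬C ∨ ¬A   — absorption
    = E ∨ ¬A   — absorption
Both reduce to E ∨ ¬A, so they are equivalent.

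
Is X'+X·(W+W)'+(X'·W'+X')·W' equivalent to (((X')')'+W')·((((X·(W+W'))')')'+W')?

Yes

E1: X'+X·(W+W)'+(X'·W'+X')·W'
    = X'+X·(W+W)'+X'·W'   — absorption
    = X'+X·W'+X'·W'   — idempotence
    = X'+W'   — distribution
E2: (((X')')'+W')·((((X·(W+W'))')')'+W')
    = (((X')')'+W')·(((X')')'+W')   — complement / identity
    = ((X')')'+W'   — idempotence
    = X'+W'   — double negation
Both reduce to X'+W', so they are equivalent.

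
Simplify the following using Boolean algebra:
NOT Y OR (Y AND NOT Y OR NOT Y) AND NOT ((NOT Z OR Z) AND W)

NOT Y

NOT Y OR (Y AND NOT Y OR NOT Y) AND NOT ((NOT Z OR Z) AND W)
= NOT Y OR NOT Y AND NOT ((NOT Z OR Z) AND W)   — complement / identity
= NOT Y OR NOT Y AND NOT W   — complement / identity
= NOT Y   — absorption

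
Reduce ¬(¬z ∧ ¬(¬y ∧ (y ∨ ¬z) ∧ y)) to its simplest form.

z

¬(¬z ∧ ¬(¬y ∧ (y ∨ ¬z) ∧ y))
= ¬(¬z ∧ ¬(¬y ∧ y))
= z ∨ ¬y ∧ y
= z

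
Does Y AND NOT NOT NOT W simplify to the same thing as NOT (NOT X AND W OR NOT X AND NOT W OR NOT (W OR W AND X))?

No

E1: Y AND NOT NOT NOT W
    = Y AND NOT W   (double negation)
E2: NOT (NOT X AND W OR NOT X AND NOT W OR NOT (W OR W AND X))
    = NOT (NOT X OR NOT (W OR W AND X))   (distribution)
    = NOT (NOT X OR NOT W)   (absorption)
    = X AND W   (De Morgan)
These differ: at W=0, X=1, Y=1, E1 = 1 but E2 = 0.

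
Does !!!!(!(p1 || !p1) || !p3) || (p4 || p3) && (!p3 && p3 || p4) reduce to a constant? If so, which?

no

!!!!(!(p1 || !p1) || !p3) || (p4 || p3) && (!p3 && p3 || p4)
= !!!!(!(p1 || !p1) || !p3) || (p4 || p3) && p4   — complement / identity
= !!!((p1 || !p1) && p3) || (p4 || p3) && p4   — De Morgan
= !!!((p1 || !p1) && p3) || p4   — absorption
= !((p1 || !p1) && p3) || p4   — double negation
= !p3 || p4   — complement / identity
This depends on p3, p4, so it is not a constant.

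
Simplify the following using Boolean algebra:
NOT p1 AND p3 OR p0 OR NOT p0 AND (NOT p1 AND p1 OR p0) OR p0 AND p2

NOT p1 AND p3 OR p0 OR NOT p0 AND (NOT p1 AND p1 OR p0) OR p0 AND p2
= NOT p1 AND p3 OR p0 OR NOT p0 AND p0 OR p0 AND p2   — complement / identity
= NOT p1 AND p3 OR p0 OR p0 AND p2   — complement / identity
= NOT p1 AND p3 OR p0   — absorption

NOT p1 AND p3 OR p0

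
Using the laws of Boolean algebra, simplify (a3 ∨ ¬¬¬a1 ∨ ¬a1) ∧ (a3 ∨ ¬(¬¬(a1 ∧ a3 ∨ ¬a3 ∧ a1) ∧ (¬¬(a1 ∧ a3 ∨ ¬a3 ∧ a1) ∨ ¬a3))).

a3 ∨ ¬a1

(a3 ∨ ¬¬¬a1 ∨ ¬a1) ∧ (a3 ∨ ¬(¬¬(a1 ∧ a3 ∨ ¬a3 ∧ a1) ∧ (¬¬(a1 ∧ a3 ∨ ¬a3 ∧ a1) ∨ ¬a3)))
= (a3 ∨ ¬a1 ∨ ¬a1) ∧ (a3 ∨ ¬(¬¬(a1 ∧ a3 ∨ ¬a3 ∧ a1) ∧ (¬¬(a1 ∧ a3 ∨ ¬a3 ∧ a1) ∨ ¬a3)))   (double negation)
= (a3 ∨ ¬a1 ∨ ¬a1) ∧ (a3 ∨ ¬¬¬(a1 ∧ a3 ∨ ¬a3 ∧ a1))   (absorption)
= (a3 ∨ ¬a1 ∨ ¬a1) ∧ (a3 ∨ ¬¬¬a1)   (distribution)
= (a3 ∨ ¬a1 ∨ ¬a1) ∧ (a3 ∨ ¬a1)   (double negation)
= a3 ∨ ¬a1   (absorption)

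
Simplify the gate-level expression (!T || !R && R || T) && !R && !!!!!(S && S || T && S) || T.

(!T || !R && R || T) && !R && !!!!!(S && S || T && S) || T
= (!T || T) && !R && !!!!!(S && S || T && S) || T   [complement / identity]
= (!T || T) && !R && !!!!!(S && (S || T)) || T   [distribution]
= (!T || T) && !R && !!!!!S || T   [absorption]
= !R && !!!!!S || T   [complement / identity]
= !R && !!!S || T   [double negation]
= !R && !S || T   [double negation]

!R && !S || T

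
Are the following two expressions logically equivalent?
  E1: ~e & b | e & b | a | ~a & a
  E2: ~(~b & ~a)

Yes

E1: ~e & b | e & b | a | ~a & a
    = ~e & b | e & b | a   [complement / identity]
    = b | a   [distribution]
E2: ~(~b & ~a)
    = b | a   [De Morgan]
Both reduce to b | a, so they are equivalent.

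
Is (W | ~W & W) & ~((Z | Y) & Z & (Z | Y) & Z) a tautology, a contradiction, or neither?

(W | ~W & W) & ~((Z | Y) & Z & (Z | Y) & Z)
= (W | ~W & W) & ~((Z | Y) & Z)   — idempotence
= (W | ~W & W) & ~Z   — absorption
= W & ~Z   — complement / identity
This depends on W, Z, so it is not a constant.

neither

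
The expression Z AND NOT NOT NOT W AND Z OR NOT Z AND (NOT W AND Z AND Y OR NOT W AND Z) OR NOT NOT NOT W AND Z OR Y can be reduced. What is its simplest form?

Z AND NOT NOT NOT W AND Z OR NOT Z AND (NOT W AND Z AND Y OR NOT W AND Z) OR NOT NOT NOT W AND Z OR Y
= Z AND NOT NOT NOT W AND Z OR NOT Z AND NOT W AND Z OR NOT NOT NOT W AND Z OR Y   — absorption
= Z AND NOT W AND Z OR NOT Z AND NOT W AND Z OR NOT NOT NOT W AND Z OR Y   — double negation
= NOT W AND Z OR NOT NOT NOT W AND Z OR Y   — distribution
= NOT W AND Z OR NOT W AND Z OR Y   — double negation
= NOT W AND Z OR Y   — idempotence

NOT W AND Z OR Y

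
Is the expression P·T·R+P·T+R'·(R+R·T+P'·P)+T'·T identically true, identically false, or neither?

P·T·R+P·T+R'·(R+R·T+P'·P)+T'·T
= P·T·R+P·T+R'·(R+R·T+P'·P)
= P·T·R+P·T+R'·(R+R·T)
= P·T·R+P·T+R'·R
= P·T·R+P·T
= P·T
This depends on P, T, so it is not a constant.

neither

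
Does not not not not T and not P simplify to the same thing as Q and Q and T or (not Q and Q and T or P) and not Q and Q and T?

No

E1: not not not not T and not P
    = not not T and not P   — double negation
    = T and not P   — double negation
E2: Q and Q and T or (not Q and Q and T or P) and not Q and Q and T
    = Q and Q and T or not Q and Q and T   — absorption
    = Q and T   — distribution
These differ: at P=1, Q=1, T=1, E1 = 0 but E2 = 1.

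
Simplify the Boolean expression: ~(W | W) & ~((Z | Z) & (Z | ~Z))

~(W | W) & ~((Z | Z) & (Z | ~Z))
= ~W & ~((Z | Z) & (Z | ~Z))
= ~W & ~(Z & ~Z | Z)
= ~W & ~Z

~W & ~Z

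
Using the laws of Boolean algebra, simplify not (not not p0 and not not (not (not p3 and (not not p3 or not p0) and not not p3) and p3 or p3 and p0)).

not (not not p0 and not not (not (not p3 and (not not p3 or not p0) and not not p3) and p3 or p3 and p0))
= not (not not p0 and not not (not (not p3 and not not p3) and p3 or p3 and p0))   (absorption)
= not (not not p0 and not not ((p3 or not p3) and p3 or p3 and p0))   (De Morgan)
= not (not not p0 and not not (p3 or p3 and p0))   (complement / identity)
= not (not not p0 and not not p3)   (absorption)
= not p0 or not p3   (De Morgan)

not p0 or not p3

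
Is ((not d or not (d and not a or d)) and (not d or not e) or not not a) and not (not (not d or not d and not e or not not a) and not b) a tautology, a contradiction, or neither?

neither

((not d or not (d and not a or d)) and (not d or not e) or not not a) and not (not (not d or not d and not e or not not a) and not b)
= ((not d or not d) and (not d or not e) or not not a) and not (not (not d or not d and not e or not not a) and not b)   [absorption]
= (not d or not d and not e or not not a) and not (not (not d or not d and not e or not not a) and not b)   [distribution]
= (not d or not d and not e or not not a) and (not d or not d and not e or not not a or b)   [De Morgan]
= not d or not d and not e or not not a   [absorption]
= not d or not not a   [absorption]
= not d or a   [double negation]
This depends on a, d, so it is not a constant.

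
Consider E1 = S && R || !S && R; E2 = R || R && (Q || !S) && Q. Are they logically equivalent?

E1: S && R || !S && R
    = R   (distribution)
E2: R || R && (Q || !S) && Q
    = R || R && Q   (absorption)
    = R   (absorption)
Both reduce to R, so they are equivalent.

Yes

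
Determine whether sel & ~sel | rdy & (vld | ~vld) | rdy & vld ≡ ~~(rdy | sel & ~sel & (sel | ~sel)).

Yes

E1: sel & ~sel | rdy & (vld | ~vld) | rdy & vld
    = sel & ~sel | rdy | rdy & vld
    = rdy | rdy & vld
    = rdy
E2: ~~(rdy | sel & ~sel & (sel | ~sel))
    = ~~(rdy | sel & ~sel)
    = ~~rdy
    = rdy
Both reduce to rdy, so they are equivalent.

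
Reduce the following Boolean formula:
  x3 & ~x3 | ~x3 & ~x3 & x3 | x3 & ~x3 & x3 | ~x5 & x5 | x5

x3 & ~x3 | ~x3 & ~x3 & x3 | x3 & ~x3 & x3 | ~x5 & x5 | x5
= x3 & ~x3 | ~x3 & ~x3 & x3 | x3 & ~x3 & x3 | x5   [complement / identity]
= x3 & ~x3 | ~x3 & x3 | x5   [distribution]
= ~x3 & x3 | x5   [complement / identity]
= x5   [complement / identity]

x5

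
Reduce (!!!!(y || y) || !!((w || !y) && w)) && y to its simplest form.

y

(!!!!(y || y) || !!((w || !y) && w)) && y
= (!!!!y || !!((w || !y) && w)) && y   (idempotence)
= (!!!!y || !!w) && y   (absorption)
= (!!y || !!w) && y   (double negation)
= (!!y || w) && y   (double negation)
= (y || w) && y   (double negation)
= y   (absorption)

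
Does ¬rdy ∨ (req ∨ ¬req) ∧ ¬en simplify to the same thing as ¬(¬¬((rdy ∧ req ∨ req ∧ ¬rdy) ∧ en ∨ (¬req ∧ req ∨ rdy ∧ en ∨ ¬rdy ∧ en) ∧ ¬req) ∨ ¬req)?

E1: ¬rdy ∨ (req ∨ ¬req) ∧ ¬en
    = ¬rdy ∨ ¬en
E2: ¬(¬¬((rdy ∧ req ∨ req ∧ ¬rdy) ∧ en ∨ (¬req ∧ req ∨ rdy ∧ en ∨ ¬rdy ∧ en) ∧ ¬req) ∨ ¬req)
    = ¬(¬¬(req ∧ en ∨ (¬req ∧ req ∨ rdy ∧ en ∨ ¬rdy ∧ en) ∧ ¬req) ∨ ¬req)
    = ¬(¬¬(req ∧ en ∨ (rdy ∧ en ∨ ¬rdy ∧ en) ∧ ¬req) ∨ ¬req)
    = ¬(¬¬(req ∧ en ∨ en ∧ ¬req) ∨ ¬req)
    = ¬(¬¬en ∨ ¬req)
    = ¬en ∧ req
These differ: at en=1, rdy=0, req=0, E1 = 1 but E2 = 0.

No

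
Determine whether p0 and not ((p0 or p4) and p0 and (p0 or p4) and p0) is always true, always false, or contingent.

always false

p0 and not ((p0 or p4) and p0 and (p0 or p4) and p0)
= p0 and not ((p0 or p4) and p0)
= p0 and not p0
= False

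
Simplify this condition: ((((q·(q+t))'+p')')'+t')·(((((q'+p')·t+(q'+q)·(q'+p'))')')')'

((((q·(q+t))'+p')')'+t')·(((((q'+p')·t+(q'+q)·(q'+p'))')')')'
= ((((q·(q+t))'+p')')'+t')·(((q'+p')·t+(q'+q)·(q'+p'))')'   (double negation)
= ((((q·(q+t))'+p')')'+t')·(((q'+p')·t+q'+p')')'   (complement / identity)
= (((q'+p')')'+t')·(((q'+p')·t+q'+p')')'   (absorption)
= (((q'+p')')'+t')·((q'+p')')'   (absorption)
= ((q'+p')')'   (absorption)
= q'+p'   (double negation)

q'+p'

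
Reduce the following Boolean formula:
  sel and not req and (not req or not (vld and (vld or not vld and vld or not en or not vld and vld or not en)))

sel and not req and (not req or not (vld and (vld or not vld and vld or not en or not vld and vld or not en)))
= sel and not req and (not req or not (vld and (vld or not vld and vld or not en)))   — idempotence
= sel and not req and (not req or not (vld and (vld or not en)))   — complement / identity
= sel and not req and (not req or not vld)   — absorption
= sel and not req   — absorption

sel and not req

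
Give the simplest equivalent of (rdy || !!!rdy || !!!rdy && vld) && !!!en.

!en

(rdy || !!!rdy || !!!rdy && vld) && !!!en
= (rdy || !!!rdy) && !!!en   — absorption
= (rdy || !!!rdy) && !en   — double negation
= (rdy || !rdy) && !en   — double negation
= !en   — complement / identity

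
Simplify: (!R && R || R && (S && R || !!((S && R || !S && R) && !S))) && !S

(!R && R || R && (S && R || !!((S && R || !S && R) && !S))) && !S
= (!R && R || R && (S && R || (S && R || !S && R) && !S)) && !S
= (!R && R || R && (S && R || R && !S)) && !S
= (!R && R || R && R) && !S
= R && !S

R && !S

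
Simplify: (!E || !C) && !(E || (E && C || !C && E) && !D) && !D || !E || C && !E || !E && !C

(!E || !C) && !(E || (E && C || !C && E) && !D) && !D || !E || C && !E || !E && !C
= (!E || !C) && !(E || E && !D) && !D || !E || C && !E || !E && !C   — distribution
= (!E || !C) && !E && !D || !E || C && !E || !E && !C   — absorption
= (!E || !C) && !E && !D || !E || !E   — distribution
= !E && !D || !E || !E   — absorption
= !E || !E   — absorption
= !E   — idempotence

!E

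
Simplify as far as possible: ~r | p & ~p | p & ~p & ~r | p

~r | p & ~p | p & ~p & ~r | p
= ~r | p & ~p | p   — absorption
= ~r | p   — complement / identity

~r | p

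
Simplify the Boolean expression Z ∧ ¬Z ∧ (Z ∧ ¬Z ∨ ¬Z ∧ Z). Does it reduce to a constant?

Z ∧ ¬Z ∧ (Z ∧ ¬Z ∨ ¬Z ∧ Z)
= Z ∧ ¬Z ∧ Z ∧ ¬Z   [complement / identity]
= Z ∧ ¬Z   [idempotence]
= False   [complement]

False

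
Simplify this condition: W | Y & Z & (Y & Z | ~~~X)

W | Y & Z

W | Y & Z & (Y & Z | ~~~X)
= W | Y & Z & (Y & Z | ~X)
= W | Y & Z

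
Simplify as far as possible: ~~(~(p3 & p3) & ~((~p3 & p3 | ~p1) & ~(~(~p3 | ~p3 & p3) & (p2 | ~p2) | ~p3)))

~~(~(p3 & p3) & ~((~p3 & p3 | ~p1) & ~(~(~p3 | ~p3 & p3) & (p2 | ~p2) | ~p3)))
= ~~(~(p3 & p3) & ~((~p3 & p3 | ~p1) & ~(~(~p3 | ~p3 & p3) | ~p3)))   [complement / identity]
= ~~(~(p3 & p3) & ~((~p3 & p3 | ~p1) & (~p3 | ~p3 & p3) & p3))   [De Morgan]
= ~~(~(p3 & p3) & ~((~p3 & p3 | ~p1) & ~p3 & p3))   [complement / identity]
= ~(p3 & p3 | (~p3 & p3 | ~p1) & ~p3 & p3)   [De Morgan]
= ~(p3 & p3 | ~p3 & p3)   [absorption]
= ~p3   [distribution]

~p3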